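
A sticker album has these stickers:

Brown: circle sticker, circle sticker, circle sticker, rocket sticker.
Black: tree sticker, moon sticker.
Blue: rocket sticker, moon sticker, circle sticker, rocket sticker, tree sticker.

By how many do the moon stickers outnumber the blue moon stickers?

1

moon stickers: 2.
blue moon stickers: 1.
2 − 1 = 1.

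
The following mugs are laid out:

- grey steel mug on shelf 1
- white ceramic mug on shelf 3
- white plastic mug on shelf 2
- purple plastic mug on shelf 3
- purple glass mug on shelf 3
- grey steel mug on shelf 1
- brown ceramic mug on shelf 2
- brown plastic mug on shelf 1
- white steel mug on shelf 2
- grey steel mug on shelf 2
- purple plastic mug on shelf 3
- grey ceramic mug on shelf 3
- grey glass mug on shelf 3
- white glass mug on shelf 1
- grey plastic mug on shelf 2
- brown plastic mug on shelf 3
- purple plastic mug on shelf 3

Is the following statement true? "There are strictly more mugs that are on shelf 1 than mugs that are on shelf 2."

|mugs on shelf 1| = 4.
|mugs on shelf 2| = 5.
The claim requires 4 > 5, which does not hold.

False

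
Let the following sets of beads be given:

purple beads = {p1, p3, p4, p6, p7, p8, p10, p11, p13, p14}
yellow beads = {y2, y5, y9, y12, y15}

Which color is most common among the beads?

Counts by color: purple 10, yellow 5.
The maximum is 10, held uniquely by purple.

purple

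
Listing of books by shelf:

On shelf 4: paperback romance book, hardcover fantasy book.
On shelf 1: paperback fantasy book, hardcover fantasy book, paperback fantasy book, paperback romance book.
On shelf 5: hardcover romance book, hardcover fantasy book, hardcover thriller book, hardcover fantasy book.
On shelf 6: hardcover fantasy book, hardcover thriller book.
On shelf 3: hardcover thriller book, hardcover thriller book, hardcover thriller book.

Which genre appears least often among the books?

romance

Counts by genre: fantasy 7, thriller 5, romance 3.
The minimum is 3, held uniquely by romance.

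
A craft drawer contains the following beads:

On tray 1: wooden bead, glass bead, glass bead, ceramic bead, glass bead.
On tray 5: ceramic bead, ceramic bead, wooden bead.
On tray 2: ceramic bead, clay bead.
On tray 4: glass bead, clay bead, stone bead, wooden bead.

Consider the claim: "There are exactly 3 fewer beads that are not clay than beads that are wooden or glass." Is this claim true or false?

|beads that are not clay| = 12.
|beads that are wooden or glass| = 7.
The claim requires 7 − 12 (= -5) to equal 3, which does not hold.

False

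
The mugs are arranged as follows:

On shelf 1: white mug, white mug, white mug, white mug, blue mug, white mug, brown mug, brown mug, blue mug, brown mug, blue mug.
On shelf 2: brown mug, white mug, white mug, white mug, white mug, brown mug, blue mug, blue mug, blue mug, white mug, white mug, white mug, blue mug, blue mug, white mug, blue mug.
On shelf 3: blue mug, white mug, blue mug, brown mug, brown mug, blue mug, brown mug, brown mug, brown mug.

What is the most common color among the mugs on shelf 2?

white

Counts by color (restricted to mugs on shelf 2): white 8, blue 6, brown 2.
The maximum is 8, held uniquely by white.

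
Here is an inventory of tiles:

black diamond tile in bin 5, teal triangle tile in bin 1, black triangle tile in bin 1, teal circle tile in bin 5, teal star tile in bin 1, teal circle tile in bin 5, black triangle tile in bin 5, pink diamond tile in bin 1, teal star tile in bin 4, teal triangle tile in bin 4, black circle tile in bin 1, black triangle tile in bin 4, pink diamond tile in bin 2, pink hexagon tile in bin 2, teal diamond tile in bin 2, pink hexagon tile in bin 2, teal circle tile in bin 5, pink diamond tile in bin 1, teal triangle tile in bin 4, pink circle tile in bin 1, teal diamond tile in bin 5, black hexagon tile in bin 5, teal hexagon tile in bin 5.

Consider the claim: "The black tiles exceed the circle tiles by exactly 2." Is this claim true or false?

False

|black tiles| = 6.
|circle tiles| = 5.
The claim requires 6 − 5 (= 1) to equal 2, which does not hold.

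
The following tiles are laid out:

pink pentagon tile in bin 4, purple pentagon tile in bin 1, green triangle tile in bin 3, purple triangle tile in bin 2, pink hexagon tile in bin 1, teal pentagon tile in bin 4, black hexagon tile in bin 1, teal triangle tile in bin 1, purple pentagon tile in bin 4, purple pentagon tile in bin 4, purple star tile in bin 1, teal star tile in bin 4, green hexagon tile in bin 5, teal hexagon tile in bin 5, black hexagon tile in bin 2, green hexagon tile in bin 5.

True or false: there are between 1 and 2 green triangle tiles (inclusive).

|green triangle tiles| = 1.
The claim requires 1 ≤ 1 ≤ 2, which holds.

True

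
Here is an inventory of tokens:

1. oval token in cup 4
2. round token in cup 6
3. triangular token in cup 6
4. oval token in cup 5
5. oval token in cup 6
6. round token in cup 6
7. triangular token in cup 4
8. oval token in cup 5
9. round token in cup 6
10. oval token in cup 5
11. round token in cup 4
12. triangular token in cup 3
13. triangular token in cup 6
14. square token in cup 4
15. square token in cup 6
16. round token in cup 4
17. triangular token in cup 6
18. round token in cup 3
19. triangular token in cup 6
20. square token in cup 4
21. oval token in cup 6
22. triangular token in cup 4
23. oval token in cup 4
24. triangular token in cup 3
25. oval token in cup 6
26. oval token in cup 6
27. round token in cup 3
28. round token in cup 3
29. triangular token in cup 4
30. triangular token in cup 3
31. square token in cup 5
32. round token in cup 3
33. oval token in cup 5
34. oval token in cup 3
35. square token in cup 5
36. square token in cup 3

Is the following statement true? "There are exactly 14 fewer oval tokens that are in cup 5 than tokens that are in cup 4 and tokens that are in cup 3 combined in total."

True

There are 4 oval tokens in cup 5.
tokens in cup 4: 9; tokens in cup 3: 9; combined: 9 + 9 = 18.
The claim requires 18 − 4 (= 14) to equal 14, which holds.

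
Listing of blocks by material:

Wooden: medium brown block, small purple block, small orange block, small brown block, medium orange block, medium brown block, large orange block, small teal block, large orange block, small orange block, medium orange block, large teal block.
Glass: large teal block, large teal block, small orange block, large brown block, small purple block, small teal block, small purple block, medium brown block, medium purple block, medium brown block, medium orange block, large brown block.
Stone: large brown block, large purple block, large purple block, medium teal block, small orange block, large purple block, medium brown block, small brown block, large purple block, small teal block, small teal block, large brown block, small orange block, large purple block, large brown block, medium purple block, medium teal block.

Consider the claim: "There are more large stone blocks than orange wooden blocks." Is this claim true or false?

True

|large stone blocks| = 8.
|orange wooden blocks| = 6.
The claim requires 8 > 6, which holds.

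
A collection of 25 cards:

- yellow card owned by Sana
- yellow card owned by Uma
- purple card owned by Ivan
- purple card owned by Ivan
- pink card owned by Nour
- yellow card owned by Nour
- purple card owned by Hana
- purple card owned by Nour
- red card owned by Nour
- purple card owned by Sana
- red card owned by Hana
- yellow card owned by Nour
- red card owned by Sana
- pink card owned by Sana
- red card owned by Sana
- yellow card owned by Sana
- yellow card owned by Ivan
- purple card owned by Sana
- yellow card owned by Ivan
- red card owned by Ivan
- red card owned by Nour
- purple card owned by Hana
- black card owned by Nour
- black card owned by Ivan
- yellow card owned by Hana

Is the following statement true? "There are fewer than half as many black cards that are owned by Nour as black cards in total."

black cards owned by Nour: 1.
black cards: 2.
The claim requires 2 × 1 = 2 < 2, which does not hold.

False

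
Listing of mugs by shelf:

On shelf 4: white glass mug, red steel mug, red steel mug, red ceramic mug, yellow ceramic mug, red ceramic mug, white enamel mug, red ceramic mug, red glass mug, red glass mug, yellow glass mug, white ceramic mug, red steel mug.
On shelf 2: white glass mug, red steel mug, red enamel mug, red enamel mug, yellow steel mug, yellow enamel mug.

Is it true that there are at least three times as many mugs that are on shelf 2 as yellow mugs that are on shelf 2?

True

mugs on shelf 2: 6.
yellow mugs on shelf 2: 2.
The claim requires 6 ≥ 3 × 2 = 6, which holds.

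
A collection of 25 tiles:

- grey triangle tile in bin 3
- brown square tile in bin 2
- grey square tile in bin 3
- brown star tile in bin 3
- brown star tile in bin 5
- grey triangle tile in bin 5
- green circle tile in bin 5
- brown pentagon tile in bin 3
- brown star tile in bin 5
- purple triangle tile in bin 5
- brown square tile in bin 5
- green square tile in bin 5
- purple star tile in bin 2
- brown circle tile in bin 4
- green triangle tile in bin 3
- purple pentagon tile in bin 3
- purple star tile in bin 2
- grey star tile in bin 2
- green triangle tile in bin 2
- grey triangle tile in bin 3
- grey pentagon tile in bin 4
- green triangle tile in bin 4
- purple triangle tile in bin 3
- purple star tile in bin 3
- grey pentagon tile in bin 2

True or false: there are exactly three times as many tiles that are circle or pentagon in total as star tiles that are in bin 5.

|tiles that are circle or pentagon| = 6.
|star tiles in bin 5| = 2.
The claim requires 6 = 3 × 2 = 6, which holds.

True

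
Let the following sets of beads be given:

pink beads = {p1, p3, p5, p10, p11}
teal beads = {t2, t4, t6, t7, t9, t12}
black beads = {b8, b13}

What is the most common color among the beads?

Counts by color: teal 6, pink 5, black 2.
The maximum is 6, held uniquely by teal.

teal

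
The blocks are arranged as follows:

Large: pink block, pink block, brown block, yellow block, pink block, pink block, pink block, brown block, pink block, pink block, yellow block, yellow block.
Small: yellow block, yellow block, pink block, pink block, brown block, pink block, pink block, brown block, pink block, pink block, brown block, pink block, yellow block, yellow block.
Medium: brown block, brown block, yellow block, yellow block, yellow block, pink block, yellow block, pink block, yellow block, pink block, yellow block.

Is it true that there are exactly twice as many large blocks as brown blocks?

large blocks: 12.
brown blocks: 7.
The claim requires 12 = 2 × 7 = 14, which does not hold.

False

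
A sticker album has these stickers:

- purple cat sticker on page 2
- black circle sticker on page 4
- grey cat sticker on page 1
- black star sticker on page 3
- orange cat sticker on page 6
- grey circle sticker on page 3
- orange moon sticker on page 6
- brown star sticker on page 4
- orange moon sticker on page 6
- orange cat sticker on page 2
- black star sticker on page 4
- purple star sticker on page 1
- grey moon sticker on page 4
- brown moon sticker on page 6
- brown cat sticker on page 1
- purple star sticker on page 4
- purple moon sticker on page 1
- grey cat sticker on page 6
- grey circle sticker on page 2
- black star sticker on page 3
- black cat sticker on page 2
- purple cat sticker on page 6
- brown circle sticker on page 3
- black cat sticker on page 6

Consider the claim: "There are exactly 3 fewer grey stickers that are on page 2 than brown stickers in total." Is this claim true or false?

True

grey stickers on page 2: 1.
brown stickers: 4.
The claim requires 4 − 1 (= 3) to equal 3, which holds.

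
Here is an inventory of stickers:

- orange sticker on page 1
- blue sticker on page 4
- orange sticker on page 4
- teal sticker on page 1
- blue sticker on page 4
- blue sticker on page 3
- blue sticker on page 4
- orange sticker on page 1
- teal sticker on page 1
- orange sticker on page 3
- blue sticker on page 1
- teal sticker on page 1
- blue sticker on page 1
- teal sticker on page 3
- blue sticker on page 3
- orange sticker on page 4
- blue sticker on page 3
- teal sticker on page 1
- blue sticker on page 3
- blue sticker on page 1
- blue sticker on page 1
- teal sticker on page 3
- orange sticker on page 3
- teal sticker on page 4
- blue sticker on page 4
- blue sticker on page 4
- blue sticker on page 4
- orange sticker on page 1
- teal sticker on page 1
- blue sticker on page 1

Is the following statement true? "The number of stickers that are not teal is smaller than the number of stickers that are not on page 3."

False

|stickers that are not teal| = 22.
|stickers that are not on page 3| = 22.
The claim requires 22 < 22, which does not hold.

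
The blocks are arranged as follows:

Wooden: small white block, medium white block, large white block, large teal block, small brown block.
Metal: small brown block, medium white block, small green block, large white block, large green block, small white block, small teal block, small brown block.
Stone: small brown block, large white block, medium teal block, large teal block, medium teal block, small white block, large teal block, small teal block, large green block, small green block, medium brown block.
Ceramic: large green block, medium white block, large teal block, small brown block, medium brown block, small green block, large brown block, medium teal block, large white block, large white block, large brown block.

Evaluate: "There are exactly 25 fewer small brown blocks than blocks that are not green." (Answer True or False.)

There are 5 small brown blocks.
There are 29 blocks that are not green.
The claim requires 29 − 5 (= 24) to equal 25, which does not hold.

False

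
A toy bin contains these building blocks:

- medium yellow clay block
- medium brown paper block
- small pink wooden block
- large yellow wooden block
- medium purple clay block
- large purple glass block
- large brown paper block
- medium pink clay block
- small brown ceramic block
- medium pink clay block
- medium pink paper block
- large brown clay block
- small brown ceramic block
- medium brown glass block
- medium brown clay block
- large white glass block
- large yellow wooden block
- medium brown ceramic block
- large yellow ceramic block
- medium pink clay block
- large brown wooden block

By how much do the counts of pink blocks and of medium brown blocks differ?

1

pink blocks: 5. medium brown blocks: 4.
|5 − 4| = 5 − 4 = 1.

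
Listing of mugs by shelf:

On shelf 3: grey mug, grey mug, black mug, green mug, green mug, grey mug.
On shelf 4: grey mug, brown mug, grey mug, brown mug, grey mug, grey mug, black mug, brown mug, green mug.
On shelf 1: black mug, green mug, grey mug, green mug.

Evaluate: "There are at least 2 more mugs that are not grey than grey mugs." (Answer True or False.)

True

There are 11 mugs that are not grey.
There are 8 grey mugs.
The claim requires 11 − 8 = 3 ≥ 2, which holds.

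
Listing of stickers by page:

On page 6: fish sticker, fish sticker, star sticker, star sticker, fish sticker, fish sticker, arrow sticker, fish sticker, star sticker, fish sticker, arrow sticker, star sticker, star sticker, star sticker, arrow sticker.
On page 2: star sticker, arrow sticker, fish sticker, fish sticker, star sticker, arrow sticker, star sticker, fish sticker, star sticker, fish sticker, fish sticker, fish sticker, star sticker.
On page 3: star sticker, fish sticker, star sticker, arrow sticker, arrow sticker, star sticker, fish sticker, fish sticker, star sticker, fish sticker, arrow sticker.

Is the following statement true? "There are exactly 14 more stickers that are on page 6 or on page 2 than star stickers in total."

False

stickers on page 6 or on page 2: 28.
star stickers: 15.
The claim requires 28 − 15 (= 13) to equal 14, which does not hold.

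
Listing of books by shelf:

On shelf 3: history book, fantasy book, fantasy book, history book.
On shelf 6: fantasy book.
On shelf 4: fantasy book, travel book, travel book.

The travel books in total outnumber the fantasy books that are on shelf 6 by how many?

1

travel books: 2.
fantasy books on shelf 6: 1.
2 − 1 = 1.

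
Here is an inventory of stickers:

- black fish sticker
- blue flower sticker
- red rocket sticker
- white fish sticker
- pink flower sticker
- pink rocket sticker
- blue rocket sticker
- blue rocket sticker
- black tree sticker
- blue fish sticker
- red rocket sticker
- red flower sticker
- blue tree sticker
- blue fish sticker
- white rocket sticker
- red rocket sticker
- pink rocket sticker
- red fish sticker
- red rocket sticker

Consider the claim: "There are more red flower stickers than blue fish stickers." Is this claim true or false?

False

|red flower stickers| = 1.
|blue fish stickers| = 2.
The claim requires 1 > 2, which does not hold.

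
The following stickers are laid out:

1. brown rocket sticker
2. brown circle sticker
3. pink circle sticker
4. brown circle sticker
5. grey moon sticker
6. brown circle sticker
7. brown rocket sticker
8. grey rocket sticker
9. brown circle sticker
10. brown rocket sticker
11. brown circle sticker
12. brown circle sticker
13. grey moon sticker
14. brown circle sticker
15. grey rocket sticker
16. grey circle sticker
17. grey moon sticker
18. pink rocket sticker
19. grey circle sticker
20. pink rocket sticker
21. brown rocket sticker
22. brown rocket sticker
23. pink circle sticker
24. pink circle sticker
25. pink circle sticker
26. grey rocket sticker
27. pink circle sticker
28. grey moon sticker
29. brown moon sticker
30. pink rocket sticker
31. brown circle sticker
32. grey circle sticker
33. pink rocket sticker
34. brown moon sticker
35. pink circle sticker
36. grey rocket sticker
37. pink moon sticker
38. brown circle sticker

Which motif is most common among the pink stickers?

circle

Counts by motif (restricted to pink stickers): circle 6, rocket 4, moon 1.
The maximum is 6, held uniquely by circle.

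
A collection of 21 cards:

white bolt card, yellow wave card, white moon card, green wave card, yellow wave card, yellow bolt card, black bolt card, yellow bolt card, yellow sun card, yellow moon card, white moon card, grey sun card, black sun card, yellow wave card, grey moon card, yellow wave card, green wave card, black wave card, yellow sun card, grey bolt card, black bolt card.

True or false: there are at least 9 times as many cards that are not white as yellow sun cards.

True

cards that are not white: 18.
yellow sun cards: 2.
The claim requires 18 ≥ 9 × 2 = 18, which holds.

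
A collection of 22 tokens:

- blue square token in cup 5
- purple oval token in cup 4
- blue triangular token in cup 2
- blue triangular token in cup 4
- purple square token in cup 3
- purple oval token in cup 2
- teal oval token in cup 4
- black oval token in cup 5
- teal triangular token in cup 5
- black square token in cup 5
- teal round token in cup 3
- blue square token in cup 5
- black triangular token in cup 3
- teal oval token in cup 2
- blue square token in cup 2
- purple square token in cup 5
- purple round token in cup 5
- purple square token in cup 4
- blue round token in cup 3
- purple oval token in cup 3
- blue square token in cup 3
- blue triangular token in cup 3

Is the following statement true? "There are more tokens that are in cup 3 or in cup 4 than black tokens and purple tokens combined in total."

True

tokens in cup 3 or in cup 4: 11.
black tokens: 3; purple tokens: 7; combined: 3 + 7 = 10.
The claim requires 11 > 10, which holds.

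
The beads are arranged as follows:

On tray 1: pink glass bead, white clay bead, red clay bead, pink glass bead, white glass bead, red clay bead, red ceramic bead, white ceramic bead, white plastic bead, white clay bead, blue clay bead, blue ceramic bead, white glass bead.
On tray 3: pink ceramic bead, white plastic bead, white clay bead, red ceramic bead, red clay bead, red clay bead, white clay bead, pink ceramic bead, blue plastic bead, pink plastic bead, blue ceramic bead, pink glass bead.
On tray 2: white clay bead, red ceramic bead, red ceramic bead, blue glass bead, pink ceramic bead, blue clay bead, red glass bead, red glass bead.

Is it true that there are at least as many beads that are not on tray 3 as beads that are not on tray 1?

There are 21 beads that are not on tray 3.
There are 20 beads that are not on tray 1.
The claim requires 21 ≥ 20, which holds.

True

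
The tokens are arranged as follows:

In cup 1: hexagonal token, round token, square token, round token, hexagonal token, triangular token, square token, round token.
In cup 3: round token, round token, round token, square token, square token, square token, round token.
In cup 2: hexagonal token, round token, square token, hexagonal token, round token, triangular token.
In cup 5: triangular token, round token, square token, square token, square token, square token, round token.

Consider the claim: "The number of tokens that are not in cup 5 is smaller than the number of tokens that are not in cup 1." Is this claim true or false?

False

|tokens that are not in cup 5| = 21.
|tokens that are not in cup 1| = 20.
The claim requires 21 < 20, which does not hold.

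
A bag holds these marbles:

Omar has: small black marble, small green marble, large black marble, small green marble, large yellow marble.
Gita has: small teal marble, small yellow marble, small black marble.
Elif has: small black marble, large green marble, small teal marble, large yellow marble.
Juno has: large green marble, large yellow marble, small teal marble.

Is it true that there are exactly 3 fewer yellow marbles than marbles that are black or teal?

True

There are 4 yellow marbles.
There are 7 marbles that are black or teal.
The claim requires 7 − 4 (= 3) to equal 3, which holds.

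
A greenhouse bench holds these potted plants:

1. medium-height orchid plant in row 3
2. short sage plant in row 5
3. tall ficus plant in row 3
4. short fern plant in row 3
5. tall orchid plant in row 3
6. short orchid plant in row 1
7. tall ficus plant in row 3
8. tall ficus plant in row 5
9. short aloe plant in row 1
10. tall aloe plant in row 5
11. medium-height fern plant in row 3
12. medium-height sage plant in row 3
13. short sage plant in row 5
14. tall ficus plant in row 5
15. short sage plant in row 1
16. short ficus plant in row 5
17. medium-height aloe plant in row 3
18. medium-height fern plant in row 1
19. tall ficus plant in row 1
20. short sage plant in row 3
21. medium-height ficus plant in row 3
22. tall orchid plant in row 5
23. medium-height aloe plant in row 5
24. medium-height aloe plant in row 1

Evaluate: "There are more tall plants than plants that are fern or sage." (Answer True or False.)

False

tall plants: 8.
plants that are fern or sage: 8.
The claim requires 8 > 8, which does not hold.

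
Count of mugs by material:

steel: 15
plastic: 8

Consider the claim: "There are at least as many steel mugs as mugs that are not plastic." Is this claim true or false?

True

|steel mugs| = 15.
|mugs that are not plastic| = 15.
The claim requires 15 ≥ 15, which holds.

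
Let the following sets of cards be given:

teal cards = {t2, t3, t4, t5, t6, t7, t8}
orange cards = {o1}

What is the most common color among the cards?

Counts by color: teal 7, orange 1.
The maximum is 7, held uniquely by teal.

teal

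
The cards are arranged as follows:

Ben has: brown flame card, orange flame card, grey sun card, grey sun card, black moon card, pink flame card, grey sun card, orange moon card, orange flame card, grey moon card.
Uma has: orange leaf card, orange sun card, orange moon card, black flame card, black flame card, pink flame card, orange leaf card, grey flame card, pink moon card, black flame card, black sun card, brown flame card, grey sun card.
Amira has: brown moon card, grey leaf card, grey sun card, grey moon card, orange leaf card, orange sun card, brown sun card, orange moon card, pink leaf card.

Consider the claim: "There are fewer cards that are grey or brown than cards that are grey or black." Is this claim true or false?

|cards that are grey or brown| = 13.
|cards that are grey or black| = 14.
The claim requires 13 < 14, which holds.

True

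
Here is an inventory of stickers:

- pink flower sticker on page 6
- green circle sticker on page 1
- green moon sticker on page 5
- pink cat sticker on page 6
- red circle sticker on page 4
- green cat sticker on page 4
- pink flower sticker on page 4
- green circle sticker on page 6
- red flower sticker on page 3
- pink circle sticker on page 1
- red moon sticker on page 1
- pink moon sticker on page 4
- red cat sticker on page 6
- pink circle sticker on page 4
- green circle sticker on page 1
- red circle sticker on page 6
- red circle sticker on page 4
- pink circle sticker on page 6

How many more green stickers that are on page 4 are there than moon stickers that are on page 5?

green stickers on page 4: 1.
moon stickers on page 5: 1.
1 − 1 = 0.

0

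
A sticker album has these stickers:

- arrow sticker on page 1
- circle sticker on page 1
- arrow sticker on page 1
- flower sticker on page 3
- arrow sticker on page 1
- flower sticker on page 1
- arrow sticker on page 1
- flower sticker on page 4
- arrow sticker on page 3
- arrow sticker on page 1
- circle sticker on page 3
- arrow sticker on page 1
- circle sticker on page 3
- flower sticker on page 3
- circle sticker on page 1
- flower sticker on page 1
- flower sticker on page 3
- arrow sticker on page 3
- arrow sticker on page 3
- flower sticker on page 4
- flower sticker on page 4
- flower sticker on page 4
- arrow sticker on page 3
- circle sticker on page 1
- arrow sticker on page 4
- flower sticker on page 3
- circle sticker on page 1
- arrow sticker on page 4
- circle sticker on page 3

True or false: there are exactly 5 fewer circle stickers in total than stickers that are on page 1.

True

|circle stickers| = 7.
|stickers on page 1| = 12.
The claim requires 12 − 7 (= 5) to equal 5, which holds.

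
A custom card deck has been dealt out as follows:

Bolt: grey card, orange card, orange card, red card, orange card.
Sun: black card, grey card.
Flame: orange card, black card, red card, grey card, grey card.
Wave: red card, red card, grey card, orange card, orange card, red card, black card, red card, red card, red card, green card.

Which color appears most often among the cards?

red

Counts by color: red 8, orange 6, grey 5, black 3, green 1.
The maximum is 8, held uniquely by red.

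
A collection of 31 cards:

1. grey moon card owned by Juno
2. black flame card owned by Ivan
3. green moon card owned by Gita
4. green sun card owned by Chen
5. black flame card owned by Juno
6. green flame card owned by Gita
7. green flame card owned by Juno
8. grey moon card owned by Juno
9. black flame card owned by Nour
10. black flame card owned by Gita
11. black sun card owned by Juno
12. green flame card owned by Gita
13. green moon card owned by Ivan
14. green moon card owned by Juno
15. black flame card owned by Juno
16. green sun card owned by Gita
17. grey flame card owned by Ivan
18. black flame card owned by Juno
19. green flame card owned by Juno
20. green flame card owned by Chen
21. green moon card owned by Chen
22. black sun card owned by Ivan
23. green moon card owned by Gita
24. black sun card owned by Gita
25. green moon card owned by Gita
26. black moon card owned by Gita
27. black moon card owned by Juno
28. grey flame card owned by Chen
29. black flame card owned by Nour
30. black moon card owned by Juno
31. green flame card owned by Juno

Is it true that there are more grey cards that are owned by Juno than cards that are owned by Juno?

False

Count of grey cards owned by Juno: 2.
Count of cards owned by Juno: 12.
The claim requires 2 > 12, which does not hold.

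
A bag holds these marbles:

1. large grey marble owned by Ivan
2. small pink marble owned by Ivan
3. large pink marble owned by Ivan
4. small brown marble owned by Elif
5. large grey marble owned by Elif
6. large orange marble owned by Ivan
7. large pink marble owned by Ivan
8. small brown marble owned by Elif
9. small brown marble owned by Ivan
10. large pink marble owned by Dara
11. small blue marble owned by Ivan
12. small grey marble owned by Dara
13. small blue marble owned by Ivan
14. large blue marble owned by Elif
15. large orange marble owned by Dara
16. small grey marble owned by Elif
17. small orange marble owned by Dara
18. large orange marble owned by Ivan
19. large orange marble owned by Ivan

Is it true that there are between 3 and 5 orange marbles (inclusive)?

orange marbles: 5.
The claim requires 3 ≤ 5 ≤ 5, which holds.

True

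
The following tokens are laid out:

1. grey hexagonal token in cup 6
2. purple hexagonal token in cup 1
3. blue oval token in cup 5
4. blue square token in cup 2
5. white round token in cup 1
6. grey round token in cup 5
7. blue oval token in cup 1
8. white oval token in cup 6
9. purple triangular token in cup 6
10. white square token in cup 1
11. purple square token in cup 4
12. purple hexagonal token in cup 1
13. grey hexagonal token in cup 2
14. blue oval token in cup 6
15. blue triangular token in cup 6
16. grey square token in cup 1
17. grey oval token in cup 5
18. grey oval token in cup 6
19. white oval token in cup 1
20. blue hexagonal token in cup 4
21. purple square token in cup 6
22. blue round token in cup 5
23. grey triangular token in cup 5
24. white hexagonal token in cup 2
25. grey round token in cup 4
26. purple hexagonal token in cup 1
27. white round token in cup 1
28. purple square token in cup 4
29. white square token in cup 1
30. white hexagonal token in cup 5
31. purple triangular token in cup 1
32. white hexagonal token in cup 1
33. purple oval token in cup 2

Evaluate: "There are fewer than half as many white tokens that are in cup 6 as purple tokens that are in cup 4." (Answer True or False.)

white tokens in cup 6: 1.
purple tokens in cup 4: 2.
The claim requires 2 × 1 = 2 < 2, which does not hold.

False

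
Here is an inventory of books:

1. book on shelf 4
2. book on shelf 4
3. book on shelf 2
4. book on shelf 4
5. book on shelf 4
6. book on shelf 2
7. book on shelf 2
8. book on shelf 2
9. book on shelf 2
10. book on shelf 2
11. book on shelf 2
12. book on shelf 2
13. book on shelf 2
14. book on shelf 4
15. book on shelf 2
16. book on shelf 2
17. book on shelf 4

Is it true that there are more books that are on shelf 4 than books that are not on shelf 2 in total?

|books on shelf 4| = 6.
|books that are not on shelf 2| = 6.
The claim requires 6 > 6, which does not hold.

False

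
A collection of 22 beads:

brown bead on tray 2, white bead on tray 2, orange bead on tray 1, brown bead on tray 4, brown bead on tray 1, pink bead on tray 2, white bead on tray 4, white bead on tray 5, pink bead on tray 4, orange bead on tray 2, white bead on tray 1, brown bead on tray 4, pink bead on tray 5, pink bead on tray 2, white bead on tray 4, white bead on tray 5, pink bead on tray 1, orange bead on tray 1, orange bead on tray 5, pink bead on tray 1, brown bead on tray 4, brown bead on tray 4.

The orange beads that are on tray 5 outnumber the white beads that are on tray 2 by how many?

0

orange beads on tray 5: 1.
white beads on tray 2: 1.
1 − 1 = 0.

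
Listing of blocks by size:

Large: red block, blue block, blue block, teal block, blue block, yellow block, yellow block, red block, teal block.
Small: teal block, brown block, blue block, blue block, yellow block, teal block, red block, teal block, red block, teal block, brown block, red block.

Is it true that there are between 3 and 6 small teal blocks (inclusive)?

True

There are 4 small teal blocks.
The claim requires 3 ≤ 4 ≤ 6, which holds.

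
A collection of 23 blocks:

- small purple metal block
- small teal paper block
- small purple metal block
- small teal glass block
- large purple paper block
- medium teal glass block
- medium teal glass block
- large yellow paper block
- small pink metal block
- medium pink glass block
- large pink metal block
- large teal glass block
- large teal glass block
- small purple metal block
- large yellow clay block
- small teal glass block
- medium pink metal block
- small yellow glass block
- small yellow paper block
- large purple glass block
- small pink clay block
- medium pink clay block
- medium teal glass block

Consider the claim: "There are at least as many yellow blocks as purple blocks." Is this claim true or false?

There are 4 yellow blocks.
There are 5 purple blocks.
The claim requires 4 ≥ 5, which does not hold.

False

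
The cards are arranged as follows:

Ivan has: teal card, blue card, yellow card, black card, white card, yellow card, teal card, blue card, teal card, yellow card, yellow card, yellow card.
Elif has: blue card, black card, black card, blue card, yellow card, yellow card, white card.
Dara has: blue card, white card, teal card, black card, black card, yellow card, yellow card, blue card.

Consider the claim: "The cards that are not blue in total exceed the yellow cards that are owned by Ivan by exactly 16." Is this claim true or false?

True

There are 21 cards that are not blue.
Count of yellow cards owned by Ivan: 5.
The claim requires 21 − 5 (= 16) to equal 16, which holds.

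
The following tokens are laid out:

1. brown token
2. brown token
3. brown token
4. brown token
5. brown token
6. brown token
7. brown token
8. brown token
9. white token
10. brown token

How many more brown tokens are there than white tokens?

8

brown tokens: 9.
white tokens: 1.
9 − 1 = 8.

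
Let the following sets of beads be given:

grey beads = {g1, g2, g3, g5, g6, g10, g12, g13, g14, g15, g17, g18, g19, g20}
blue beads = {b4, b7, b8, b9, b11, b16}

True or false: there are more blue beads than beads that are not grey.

blue beads: 6.
beads that are not grey: 6.
The claim requires 6 > 6, which does not hold.

False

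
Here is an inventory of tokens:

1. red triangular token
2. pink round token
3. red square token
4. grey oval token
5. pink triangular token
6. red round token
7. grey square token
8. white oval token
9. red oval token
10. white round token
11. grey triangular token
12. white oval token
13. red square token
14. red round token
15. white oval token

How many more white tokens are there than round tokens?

0

white tokens: 4.
round tokens: 4.
4 − 4 = 0.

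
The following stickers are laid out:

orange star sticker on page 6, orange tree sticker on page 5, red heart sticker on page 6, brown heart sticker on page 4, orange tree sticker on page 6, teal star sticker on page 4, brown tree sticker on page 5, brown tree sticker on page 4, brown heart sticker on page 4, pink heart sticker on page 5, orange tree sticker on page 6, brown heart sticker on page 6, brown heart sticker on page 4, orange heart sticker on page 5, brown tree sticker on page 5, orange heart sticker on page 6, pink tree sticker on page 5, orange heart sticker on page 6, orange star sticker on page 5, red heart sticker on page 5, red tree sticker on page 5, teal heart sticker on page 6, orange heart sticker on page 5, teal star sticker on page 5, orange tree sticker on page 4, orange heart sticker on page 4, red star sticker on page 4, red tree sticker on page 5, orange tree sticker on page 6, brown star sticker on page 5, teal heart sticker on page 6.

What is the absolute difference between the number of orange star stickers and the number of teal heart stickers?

orange star stickers: 2. teal heart stickers: 2.
|2 − 2| = 2 − 2 = 0.

0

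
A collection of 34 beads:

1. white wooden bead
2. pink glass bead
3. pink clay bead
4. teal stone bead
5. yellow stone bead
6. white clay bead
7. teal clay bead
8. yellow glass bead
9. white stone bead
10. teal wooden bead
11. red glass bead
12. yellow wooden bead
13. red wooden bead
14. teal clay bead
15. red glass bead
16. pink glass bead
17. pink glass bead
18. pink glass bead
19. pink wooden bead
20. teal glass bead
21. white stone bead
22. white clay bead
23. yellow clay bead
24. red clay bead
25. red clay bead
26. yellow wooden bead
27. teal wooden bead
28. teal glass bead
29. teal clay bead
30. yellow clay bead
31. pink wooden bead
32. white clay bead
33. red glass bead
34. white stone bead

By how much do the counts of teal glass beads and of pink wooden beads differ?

0

teal glass beads: 2. pink wooden beads: 2.
|2 − 2| = 2 − 2 = 0.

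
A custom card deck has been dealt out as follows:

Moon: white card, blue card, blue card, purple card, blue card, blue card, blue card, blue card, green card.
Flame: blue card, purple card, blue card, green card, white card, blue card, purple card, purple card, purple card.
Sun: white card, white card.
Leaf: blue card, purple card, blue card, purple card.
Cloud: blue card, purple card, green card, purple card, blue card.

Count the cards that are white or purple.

purple: 9; white: 4; together 9 + 4 = 13.

13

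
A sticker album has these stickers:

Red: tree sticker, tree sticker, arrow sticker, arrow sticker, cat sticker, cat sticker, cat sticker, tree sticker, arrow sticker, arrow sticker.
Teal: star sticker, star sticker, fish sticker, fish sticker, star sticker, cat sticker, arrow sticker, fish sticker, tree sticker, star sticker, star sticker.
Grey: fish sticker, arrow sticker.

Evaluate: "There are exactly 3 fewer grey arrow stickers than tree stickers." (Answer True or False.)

There is 1 grey arrow sticker.
There are 4 tree stickers.
The claim requires 4 − 1 (= 3) to equal 3, which holds.

True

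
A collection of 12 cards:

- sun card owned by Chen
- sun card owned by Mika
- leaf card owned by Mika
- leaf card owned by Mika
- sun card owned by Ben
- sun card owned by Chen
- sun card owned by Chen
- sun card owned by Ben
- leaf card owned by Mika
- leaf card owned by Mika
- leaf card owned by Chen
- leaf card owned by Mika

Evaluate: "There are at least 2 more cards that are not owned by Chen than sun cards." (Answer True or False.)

True

cards that are not owned by Chen: 8.
sun cards: 6.
The claim requires 8 − 6 = 2 ≥ 2, which holds.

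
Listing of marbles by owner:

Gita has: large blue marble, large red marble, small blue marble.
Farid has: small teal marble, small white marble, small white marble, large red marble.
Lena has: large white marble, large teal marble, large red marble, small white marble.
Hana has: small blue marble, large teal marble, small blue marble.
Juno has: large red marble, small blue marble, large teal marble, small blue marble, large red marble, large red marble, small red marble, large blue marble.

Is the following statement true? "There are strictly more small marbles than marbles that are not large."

False

small marbles: 10.
marbles that are not large: 10.
The claim requires 10 > 10, which does not hold.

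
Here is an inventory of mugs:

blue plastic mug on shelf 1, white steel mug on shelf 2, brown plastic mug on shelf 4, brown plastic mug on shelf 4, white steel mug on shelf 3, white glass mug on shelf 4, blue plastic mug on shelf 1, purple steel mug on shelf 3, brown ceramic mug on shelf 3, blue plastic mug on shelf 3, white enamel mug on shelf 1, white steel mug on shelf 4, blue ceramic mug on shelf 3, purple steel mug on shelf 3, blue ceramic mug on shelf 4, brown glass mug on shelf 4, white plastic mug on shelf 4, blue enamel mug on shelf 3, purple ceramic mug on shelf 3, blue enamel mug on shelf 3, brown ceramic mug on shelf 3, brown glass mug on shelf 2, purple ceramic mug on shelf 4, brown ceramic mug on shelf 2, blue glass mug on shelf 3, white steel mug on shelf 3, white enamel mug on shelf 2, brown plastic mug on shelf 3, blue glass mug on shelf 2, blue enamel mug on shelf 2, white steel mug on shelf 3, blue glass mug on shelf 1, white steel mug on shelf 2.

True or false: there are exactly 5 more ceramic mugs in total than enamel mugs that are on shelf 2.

|ceramic mugs| = 7.
|enamel mugs on shelf 2| = 2.
The claim requires 7 − 2 (= 5) to equal 5, which holds.

True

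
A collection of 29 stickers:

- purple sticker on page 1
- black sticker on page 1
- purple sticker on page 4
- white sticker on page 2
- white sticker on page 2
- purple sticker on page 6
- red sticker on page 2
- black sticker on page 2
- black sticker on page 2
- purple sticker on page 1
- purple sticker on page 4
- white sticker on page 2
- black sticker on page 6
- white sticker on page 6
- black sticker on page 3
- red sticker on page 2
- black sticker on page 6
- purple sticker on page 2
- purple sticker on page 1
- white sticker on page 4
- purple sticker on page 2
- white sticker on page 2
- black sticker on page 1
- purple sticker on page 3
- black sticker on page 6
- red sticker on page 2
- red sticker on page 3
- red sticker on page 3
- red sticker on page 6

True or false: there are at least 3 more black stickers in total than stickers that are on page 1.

True

|black stickers| = 8.
|stickers on page 1| = 5.
The claim requires 8 − 5 = 3 ≥ 3, which holds.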